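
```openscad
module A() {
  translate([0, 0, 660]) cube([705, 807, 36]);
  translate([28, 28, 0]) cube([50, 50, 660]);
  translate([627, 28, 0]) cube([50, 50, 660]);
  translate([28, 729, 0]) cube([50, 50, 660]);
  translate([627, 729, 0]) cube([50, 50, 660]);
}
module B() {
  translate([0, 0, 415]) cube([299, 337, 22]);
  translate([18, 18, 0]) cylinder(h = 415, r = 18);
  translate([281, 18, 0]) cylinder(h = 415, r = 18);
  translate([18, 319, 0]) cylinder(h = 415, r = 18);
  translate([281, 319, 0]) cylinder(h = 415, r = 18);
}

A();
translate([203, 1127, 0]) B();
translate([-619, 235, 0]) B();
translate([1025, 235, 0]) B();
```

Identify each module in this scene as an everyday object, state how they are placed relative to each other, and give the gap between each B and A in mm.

Each stool's nearest face is 320 mm from the table's bounding box.

A is a table. B is a stool. Three stools sit around the table at the +y, −x, +x sides. The gap between each stool and the table is 320 mm.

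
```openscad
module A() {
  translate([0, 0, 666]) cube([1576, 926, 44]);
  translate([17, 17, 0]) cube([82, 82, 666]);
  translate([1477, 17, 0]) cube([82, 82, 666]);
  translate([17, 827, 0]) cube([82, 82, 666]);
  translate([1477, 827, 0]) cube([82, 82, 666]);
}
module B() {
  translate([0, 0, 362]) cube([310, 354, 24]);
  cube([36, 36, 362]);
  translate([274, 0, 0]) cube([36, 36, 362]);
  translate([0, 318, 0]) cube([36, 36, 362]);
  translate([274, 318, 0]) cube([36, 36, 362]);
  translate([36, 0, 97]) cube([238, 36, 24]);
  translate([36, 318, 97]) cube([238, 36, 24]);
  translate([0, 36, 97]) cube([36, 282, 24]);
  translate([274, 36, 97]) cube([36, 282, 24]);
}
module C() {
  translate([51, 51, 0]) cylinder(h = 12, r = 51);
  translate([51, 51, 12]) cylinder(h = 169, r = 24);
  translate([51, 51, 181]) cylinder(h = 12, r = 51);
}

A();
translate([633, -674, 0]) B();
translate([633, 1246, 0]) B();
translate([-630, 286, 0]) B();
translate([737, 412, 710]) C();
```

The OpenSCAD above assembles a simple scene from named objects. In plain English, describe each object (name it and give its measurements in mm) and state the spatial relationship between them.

A is a table: top 1576 mm (x) × 926 mm (y), 44 mm thick, upper face at z = 710 mm, on four 82×82 mm square legs, each inset 17 mm from the nearest pair of top edges, running from z = 0 to the bottom of the top.

B is a four-legged stool. The seat is 310×354 mm, 24 mm thick, top at z = 386 mm. It stands on four square legs, each 36×36 mm in cross-section, from z = 0 to the seat underside, each flush with a corner of the seat. Four stretchers, 36 mm wide and 24 mm tall, connect adjacent legs with their undersides at z = 97 mm, each running between the inner faces of the legs it joins and aligned with the legs' outer faces on the other axis.

C is a spool: two coaxial disc flanges of radius 51 mm and thickness 12 mm, joined by a core cylinder of radius 24 mm and height 169 mm. The lower flange rests on z = 0 and the three cylinders share a vertical axis.

Three stools sit around the table at the −y, +y, −x sides. The spool is on top of the table, centred.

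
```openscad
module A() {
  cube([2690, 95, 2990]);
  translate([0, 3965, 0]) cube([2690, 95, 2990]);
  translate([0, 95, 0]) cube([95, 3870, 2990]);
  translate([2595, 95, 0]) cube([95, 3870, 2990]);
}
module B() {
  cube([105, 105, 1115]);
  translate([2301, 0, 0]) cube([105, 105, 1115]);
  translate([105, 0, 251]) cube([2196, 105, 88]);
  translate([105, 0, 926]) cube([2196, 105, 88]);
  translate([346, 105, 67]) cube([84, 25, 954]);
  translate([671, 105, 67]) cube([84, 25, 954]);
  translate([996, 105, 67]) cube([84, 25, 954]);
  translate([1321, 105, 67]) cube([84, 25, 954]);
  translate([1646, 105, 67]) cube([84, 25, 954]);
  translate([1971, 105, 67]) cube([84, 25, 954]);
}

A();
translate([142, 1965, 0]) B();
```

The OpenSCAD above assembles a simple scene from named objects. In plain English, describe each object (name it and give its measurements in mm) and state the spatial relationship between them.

A is a box-shaped house frame (walls only): outside footprint 2690×4060 mm, wall height 2990 mm, wall thickness 95 mm. The two y-facing walls run the full x-width; the two x-facing walls fit between the inner faces of the y-facing walls.

B is a fence section. Two 105×105 mm posts, 1115 mm tall, stand on the floor with a clear span of 2196 mm between their inner faces. Two horizontal rails of 105×88 mm section span the gap between the posts with their undersides at z = 251 mm and z = 926 mm, flush with the posts' −y face. 6 pickets, each 84 mm wide, 25 mm thick and 954 mm tall, are fixed to the +y face of the rails with their bottoms at z = 67 mm, evenly spaced across the span with equal gaps (rounded down to the nearest mm) at the −x end and between each pair — any rounding remainder accumulates at the +x end.

The fence section sits inside the house frame, centred.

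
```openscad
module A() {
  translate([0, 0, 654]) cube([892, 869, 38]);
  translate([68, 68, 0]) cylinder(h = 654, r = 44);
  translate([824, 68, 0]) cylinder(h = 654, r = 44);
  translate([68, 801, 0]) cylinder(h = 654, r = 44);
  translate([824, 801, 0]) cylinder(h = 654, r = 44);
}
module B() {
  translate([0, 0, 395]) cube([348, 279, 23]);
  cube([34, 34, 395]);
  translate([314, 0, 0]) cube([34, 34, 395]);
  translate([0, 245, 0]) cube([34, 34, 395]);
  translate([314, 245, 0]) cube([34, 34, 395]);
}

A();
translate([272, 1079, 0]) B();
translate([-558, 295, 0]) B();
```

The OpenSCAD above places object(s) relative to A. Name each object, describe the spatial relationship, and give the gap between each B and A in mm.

A is a table. B is a stool. Two stools sit around the table at the +y, −x sides. The gap between each stool and the table is 210 mm.

Each stool's nearest face is 210 mm from the table's bounding box.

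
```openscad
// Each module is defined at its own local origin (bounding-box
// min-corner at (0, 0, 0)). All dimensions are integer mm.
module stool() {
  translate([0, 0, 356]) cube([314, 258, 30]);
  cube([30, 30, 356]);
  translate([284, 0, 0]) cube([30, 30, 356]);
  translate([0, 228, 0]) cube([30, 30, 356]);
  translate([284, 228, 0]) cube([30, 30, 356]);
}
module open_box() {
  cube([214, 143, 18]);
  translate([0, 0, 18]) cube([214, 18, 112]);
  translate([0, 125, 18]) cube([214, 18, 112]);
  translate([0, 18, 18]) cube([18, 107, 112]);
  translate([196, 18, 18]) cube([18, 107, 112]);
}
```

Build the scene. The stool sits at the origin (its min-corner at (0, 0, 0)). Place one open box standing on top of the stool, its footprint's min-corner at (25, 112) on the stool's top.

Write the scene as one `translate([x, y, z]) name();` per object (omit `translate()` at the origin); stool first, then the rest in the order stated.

stool();
translate([25, 112, 386]) open_box();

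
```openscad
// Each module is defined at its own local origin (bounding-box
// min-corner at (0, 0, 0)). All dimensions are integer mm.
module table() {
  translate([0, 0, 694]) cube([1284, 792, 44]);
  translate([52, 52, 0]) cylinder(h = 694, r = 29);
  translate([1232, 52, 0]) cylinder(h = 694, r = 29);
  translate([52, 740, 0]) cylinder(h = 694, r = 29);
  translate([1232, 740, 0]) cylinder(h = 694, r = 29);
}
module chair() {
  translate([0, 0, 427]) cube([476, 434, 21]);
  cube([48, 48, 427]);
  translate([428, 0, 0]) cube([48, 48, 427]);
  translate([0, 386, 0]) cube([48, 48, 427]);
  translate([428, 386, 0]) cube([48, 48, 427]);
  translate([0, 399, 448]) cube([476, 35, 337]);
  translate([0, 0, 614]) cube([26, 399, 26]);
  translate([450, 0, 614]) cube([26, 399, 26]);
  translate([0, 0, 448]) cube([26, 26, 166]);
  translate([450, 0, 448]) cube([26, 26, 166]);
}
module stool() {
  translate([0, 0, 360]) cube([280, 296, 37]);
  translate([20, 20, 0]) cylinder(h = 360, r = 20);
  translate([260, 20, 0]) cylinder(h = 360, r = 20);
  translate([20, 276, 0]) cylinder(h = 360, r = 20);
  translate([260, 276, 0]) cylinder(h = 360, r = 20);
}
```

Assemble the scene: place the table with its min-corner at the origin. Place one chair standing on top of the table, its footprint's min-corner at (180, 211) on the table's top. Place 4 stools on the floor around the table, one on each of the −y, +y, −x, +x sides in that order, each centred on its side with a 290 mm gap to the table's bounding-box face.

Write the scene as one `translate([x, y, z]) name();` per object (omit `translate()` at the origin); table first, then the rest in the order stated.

table();
translate([180, 211, 738]) chair();
translate([502, -586, 0]) stool();
translate([502, 1082, 0]) stool();
translate([-570, 248, 0]) stool();
translate([1574, 248, 0]) stool();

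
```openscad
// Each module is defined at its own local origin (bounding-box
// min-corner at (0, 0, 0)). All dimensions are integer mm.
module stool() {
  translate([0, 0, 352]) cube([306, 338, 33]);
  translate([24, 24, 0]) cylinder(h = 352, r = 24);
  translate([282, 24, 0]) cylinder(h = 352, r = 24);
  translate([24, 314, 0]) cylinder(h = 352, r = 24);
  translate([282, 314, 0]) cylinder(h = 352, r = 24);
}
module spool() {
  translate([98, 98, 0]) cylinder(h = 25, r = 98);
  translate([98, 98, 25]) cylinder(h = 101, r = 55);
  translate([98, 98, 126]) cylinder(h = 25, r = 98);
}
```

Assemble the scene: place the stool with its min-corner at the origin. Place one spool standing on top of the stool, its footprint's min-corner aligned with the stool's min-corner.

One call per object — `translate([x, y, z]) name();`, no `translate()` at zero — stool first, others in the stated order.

stool();
translate([0, 0, 385]) spool();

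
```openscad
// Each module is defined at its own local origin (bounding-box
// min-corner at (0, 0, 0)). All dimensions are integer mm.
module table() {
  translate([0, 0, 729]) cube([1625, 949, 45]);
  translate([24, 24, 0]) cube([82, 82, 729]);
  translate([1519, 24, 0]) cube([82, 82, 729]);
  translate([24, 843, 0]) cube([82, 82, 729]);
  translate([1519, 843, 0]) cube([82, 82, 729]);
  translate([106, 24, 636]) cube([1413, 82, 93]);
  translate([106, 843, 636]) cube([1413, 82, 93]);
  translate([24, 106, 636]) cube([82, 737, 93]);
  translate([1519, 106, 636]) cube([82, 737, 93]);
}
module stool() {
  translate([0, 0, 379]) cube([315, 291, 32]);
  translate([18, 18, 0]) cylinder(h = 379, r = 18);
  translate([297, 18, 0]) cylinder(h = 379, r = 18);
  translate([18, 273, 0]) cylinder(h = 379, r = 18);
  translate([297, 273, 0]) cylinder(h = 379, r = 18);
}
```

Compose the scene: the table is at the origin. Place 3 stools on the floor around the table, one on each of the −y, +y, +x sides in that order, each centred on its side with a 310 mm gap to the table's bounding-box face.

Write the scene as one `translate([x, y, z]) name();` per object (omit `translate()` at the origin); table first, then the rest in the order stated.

table();
translate([655, -601, 0]) stool();
translate([655, 1259, 0]) stool();
translate([1935, 329, 0]) stool();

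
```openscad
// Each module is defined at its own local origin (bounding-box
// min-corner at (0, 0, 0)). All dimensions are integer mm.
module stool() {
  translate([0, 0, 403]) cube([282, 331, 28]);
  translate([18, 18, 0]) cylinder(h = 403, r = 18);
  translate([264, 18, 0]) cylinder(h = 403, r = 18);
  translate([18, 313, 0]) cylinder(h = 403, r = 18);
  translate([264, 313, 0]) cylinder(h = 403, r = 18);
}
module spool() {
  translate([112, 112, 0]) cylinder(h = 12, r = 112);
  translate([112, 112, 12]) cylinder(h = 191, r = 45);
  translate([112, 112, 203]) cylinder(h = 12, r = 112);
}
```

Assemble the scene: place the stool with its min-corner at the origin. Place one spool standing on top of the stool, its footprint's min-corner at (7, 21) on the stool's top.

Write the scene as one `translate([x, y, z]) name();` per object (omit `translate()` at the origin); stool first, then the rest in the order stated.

stool();
translate([7, 21, 431]) spool();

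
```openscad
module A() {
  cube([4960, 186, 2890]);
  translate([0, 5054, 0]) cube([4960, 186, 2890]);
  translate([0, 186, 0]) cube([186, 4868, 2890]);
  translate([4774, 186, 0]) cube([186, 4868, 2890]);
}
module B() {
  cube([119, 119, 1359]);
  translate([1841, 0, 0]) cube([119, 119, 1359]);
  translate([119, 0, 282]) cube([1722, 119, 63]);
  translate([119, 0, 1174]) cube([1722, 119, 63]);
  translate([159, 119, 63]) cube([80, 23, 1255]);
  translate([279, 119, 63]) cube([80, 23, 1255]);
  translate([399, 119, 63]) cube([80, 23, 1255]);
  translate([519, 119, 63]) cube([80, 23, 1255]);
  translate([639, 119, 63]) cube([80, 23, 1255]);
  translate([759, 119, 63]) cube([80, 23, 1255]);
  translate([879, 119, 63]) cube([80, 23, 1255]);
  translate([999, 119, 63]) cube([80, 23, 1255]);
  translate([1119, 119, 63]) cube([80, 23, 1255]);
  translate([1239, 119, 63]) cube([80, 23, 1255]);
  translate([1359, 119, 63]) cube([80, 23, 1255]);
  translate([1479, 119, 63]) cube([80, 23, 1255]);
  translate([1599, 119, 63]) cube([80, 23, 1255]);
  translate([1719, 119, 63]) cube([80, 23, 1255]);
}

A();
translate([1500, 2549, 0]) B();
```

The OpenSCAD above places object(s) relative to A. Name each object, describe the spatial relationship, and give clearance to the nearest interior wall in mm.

A is a house frame. B is a fence section. The fence section sits inside the house frame, centred. The clearance to the nearest interior wall is 1314 mm.

Clearances: x = 1314, y = 2363; minimum 1314 mm.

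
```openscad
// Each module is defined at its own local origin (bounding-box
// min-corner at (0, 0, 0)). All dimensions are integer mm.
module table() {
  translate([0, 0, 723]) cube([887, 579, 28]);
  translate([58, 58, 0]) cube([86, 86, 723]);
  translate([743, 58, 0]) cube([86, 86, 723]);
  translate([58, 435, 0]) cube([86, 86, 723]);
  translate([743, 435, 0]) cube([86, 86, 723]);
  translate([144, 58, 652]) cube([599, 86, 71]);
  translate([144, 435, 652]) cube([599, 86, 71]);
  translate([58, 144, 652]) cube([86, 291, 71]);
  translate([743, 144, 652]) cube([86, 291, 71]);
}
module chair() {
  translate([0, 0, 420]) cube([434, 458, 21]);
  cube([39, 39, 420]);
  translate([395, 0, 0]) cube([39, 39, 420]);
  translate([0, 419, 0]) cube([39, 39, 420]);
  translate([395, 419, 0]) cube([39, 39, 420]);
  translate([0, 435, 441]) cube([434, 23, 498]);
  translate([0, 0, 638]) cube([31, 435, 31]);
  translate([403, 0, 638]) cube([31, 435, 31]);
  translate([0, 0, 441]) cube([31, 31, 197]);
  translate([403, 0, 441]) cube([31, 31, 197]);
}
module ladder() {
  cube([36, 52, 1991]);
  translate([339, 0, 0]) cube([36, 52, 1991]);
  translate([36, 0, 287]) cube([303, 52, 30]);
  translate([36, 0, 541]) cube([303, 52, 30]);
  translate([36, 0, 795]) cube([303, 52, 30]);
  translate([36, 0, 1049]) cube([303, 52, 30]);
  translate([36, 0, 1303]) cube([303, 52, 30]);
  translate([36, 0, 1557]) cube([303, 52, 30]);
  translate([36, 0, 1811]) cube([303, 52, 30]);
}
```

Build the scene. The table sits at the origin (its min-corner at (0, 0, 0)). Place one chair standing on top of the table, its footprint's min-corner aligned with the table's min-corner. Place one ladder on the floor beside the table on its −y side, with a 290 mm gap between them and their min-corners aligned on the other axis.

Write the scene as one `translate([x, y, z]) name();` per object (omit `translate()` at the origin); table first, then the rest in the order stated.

table();
translate([0, 0, 751]) chair();
translate([0, -342, 0]) ladder();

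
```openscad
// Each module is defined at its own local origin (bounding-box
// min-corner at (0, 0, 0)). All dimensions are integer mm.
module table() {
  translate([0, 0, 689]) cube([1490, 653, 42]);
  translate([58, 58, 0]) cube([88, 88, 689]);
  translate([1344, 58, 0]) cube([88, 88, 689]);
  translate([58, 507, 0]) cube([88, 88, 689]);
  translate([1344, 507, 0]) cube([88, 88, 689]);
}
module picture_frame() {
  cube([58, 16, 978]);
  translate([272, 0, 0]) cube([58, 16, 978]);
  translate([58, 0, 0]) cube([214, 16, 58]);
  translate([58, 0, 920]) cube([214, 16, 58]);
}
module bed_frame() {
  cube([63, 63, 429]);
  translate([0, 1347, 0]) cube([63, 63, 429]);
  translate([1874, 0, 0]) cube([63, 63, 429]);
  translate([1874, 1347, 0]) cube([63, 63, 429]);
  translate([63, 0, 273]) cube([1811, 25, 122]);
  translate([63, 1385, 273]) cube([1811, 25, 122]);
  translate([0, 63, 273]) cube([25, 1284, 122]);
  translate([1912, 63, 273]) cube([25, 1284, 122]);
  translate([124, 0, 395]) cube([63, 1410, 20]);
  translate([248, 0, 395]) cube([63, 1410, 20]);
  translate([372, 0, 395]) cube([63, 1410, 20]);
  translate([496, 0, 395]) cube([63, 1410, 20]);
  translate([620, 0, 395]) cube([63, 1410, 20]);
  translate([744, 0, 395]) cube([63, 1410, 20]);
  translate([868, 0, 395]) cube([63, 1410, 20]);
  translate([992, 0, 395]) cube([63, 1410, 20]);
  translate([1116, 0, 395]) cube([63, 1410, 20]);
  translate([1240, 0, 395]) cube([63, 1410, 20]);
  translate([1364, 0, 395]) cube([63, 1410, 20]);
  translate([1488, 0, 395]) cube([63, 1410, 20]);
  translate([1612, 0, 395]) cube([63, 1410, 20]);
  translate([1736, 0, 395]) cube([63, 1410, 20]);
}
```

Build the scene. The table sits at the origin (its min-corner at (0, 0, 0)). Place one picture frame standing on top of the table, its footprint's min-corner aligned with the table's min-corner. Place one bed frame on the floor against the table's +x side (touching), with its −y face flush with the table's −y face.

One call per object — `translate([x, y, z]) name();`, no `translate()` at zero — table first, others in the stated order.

table();
translate([0, 0, 731]) picture_frame();
translate([1490, 0, 0]) bed_frame();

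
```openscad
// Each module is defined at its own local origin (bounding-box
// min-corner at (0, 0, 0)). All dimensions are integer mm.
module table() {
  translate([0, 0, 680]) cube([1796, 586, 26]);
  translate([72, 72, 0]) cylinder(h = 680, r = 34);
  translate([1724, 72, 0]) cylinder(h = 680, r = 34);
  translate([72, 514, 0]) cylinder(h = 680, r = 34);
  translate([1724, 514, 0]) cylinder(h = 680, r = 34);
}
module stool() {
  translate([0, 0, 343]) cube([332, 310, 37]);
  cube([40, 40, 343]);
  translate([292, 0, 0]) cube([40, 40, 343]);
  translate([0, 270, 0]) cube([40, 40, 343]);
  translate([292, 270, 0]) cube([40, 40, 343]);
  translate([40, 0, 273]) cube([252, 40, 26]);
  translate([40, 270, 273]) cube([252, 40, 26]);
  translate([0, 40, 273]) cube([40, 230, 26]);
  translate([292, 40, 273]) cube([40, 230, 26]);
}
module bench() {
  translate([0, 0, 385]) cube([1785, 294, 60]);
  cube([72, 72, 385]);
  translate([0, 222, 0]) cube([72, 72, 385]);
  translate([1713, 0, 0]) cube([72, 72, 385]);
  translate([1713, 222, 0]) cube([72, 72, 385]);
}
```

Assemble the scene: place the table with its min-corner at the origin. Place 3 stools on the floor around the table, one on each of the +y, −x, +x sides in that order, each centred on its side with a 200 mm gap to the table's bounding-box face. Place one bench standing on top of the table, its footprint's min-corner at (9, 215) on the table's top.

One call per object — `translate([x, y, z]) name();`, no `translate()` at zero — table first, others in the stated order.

table();
translate([732, 786, 0]) stool();
translate([-532, 138, 0]) stool();
translate([1996, 138, 0]) stool();
translate([9, 215, 706]) bench();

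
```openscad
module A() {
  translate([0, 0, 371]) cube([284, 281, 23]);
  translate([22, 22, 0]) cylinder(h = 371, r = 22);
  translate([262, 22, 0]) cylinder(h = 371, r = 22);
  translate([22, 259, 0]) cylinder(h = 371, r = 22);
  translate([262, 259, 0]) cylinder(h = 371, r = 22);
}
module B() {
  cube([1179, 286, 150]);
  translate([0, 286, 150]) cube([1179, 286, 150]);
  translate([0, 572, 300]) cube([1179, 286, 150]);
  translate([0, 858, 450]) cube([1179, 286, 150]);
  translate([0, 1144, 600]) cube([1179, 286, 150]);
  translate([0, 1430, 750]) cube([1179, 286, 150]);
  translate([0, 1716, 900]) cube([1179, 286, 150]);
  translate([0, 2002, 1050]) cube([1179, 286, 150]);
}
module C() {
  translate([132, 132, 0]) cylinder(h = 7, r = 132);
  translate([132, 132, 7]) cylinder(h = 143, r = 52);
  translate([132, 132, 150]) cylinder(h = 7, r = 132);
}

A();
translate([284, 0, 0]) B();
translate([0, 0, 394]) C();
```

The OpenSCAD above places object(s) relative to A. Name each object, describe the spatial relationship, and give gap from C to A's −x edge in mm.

The spool's min-x is at 0; the stool's min-x is 0; gap = 0 mm.

A is a stool. B is a staircase. C is a spool. The staircase is against the stool's +x side, with their −y faces flush. The spool is on top of the stool. The gap from the spool to the stool's −x edge is 0 mm.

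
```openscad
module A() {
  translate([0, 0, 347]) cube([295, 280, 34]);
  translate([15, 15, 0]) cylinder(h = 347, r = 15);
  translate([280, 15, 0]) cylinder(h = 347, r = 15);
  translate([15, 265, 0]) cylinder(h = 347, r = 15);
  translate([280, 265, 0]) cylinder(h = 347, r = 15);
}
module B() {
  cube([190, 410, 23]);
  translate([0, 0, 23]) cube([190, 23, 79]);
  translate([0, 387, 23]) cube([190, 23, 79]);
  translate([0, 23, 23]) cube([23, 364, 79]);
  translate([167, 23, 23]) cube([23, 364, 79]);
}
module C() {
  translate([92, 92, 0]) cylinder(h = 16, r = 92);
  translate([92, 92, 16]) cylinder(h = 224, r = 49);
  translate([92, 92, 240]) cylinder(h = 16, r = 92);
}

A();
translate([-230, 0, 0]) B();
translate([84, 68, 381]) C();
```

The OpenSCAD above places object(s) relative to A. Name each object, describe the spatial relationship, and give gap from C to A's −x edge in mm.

The spool's min-x is at 84; the stool's min-x is 0; gap = 84 mm.

A is a stool. B is an open box. C is a spool. The open box is on the floor beside the stool on its −x side. The spool is on top of the stool. The gap from the spool to the stool's −x edge is 84 mm.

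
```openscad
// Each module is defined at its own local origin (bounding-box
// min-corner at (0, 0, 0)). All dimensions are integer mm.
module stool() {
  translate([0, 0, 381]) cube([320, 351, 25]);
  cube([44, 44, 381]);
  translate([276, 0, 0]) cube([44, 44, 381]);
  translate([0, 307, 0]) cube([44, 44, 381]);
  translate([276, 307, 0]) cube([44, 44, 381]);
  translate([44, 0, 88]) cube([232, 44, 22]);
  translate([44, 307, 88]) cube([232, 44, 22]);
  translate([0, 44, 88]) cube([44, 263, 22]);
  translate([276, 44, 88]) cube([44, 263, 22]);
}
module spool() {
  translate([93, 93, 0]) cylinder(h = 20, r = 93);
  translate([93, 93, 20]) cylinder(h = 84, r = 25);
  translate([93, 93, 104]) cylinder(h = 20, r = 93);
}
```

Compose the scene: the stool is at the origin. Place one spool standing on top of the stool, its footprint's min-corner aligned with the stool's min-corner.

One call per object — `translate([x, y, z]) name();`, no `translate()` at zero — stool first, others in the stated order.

stool();
translate([0, 0, 406]) spool();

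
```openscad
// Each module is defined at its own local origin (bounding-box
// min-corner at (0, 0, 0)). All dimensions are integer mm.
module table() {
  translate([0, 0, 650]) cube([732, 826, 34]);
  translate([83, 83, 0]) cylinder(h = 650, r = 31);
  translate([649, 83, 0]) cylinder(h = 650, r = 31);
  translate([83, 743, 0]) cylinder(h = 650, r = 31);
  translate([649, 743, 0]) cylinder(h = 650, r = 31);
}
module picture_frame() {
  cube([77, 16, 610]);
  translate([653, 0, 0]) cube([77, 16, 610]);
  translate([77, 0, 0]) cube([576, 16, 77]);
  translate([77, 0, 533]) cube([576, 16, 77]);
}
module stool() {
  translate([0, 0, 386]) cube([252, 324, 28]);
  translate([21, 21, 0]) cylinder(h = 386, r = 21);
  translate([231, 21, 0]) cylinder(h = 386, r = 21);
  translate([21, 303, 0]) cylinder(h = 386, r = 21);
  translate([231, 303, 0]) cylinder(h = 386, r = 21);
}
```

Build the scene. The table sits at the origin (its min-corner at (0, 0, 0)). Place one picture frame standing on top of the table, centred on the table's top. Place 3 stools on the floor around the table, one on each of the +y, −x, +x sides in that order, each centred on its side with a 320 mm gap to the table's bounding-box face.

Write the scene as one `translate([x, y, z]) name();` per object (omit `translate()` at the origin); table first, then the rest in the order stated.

table();
translate([1, 405, 684]) picture_frame();
translate([240, 1146, 0]) stool();
translate([-572, 251, 0]) stool();
translate([1052, 251, 0]) stool();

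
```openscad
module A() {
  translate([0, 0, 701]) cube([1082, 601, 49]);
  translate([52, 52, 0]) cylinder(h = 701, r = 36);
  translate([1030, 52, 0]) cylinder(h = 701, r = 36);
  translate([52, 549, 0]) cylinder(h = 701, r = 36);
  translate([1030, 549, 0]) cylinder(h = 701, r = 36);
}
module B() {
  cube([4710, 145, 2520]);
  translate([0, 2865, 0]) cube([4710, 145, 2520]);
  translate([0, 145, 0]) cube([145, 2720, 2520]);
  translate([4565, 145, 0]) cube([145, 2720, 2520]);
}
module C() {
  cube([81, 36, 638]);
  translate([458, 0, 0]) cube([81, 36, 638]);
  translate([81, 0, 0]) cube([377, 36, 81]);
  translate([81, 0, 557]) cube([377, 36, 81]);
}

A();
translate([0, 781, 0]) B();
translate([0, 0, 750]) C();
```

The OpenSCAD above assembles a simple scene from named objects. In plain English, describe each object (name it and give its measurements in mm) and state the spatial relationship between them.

A is a rectangular dining table. The top is 1082×601×49 mm with its upper surface at z = 750 mm. It stands on four round legs of 72 mm diameter, each leg's bounding box inset 16 mm from the nearest pair of top edges, running from the floor to the underside of the top.

B is the wall frame of a small rectangular building: four walls, each 2520 mm tall and 145 mm thick, enclosing a footprint 4710 mm (x) by 3010 mm (y) outside-to-outside, with no floor or roof. The front and back walls (the −y and +y sides) span the full width; the two side walls fit between them.

C is a rectangular picture frame lying in the x–z plane (depth along y). The opening is 377 mm wide (x) by 476 mm tall (z), surrounded by a border 81 mm wide on all four sides. The frame is 36 mm deep and is made of two full-height vertical stiles with two horizontal rails fitted between them.

The house frame is on the floor beside the table on its +y side. The picture frame is on top of the table.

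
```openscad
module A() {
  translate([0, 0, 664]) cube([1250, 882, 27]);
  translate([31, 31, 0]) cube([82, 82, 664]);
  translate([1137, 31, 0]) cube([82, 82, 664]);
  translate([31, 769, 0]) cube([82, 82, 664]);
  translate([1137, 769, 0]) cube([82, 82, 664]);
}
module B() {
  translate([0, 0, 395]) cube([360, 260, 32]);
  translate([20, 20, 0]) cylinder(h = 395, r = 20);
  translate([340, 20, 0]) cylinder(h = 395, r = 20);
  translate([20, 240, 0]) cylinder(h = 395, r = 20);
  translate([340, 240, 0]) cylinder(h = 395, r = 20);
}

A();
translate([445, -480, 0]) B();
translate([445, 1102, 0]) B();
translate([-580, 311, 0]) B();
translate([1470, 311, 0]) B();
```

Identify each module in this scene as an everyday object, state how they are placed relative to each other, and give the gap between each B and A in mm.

Each stool's nearest face is 220 mm from the table's bounding box.

A is a table. B is a stool. Four stools sit around the table at the −y, +y, −x, +x sides. The gap between each stool and the table is 220 mm.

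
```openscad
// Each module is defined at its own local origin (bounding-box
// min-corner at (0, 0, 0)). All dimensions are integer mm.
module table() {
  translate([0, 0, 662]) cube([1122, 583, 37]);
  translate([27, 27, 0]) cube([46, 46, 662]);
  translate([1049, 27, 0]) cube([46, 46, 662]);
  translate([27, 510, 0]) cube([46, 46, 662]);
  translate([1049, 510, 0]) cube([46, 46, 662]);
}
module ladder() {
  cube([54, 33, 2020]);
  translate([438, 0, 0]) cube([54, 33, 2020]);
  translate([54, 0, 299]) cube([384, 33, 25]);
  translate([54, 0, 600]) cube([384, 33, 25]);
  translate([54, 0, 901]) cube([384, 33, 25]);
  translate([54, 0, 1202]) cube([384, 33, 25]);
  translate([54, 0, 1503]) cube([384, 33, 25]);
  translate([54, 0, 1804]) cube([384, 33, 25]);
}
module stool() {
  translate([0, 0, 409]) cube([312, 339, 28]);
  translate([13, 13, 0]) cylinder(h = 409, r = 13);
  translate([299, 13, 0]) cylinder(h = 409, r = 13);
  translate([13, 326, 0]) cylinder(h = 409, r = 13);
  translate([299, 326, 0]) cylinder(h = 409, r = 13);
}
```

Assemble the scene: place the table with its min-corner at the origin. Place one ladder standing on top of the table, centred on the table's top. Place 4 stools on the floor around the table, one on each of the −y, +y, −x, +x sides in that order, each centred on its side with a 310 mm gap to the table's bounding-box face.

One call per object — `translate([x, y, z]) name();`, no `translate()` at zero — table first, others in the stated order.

table();
translate([315, 275, 699]) ladder();
translate([405, -649, 0]) stool();
translate([405, 893, 0]) stool();
translate([-622, 122, 0]) stool();
translate([1432, 122, 0]) stool();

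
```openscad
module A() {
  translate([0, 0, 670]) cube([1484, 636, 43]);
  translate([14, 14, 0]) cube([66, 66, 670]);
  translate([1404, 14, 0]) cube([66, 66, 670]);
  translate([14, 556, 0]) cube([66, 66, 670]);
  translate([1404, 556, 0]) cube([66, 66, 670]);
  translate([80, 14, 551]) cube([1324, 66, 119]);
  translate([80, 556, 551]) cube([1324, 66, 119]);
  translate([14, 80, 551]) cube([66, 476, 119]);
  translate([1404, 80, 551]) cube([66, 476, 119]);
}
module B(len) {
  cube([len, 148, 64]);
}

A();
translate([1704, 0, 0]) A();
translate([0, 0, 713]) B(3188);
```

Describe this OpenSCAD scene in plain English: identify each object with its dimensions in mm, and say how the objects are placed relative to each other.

A is a table with a 1484×636 mm rectangular top, 43 mm thick, top surface at z = 713 mm, supported by four 66×66 mm square legs, each inset 14 mm from the nearest pair of top edges, running from the floor. Four apron rails, 66 mm thick and 119 mm tall, run between adjacent legs with their top edges flush with the underside of the top and their outer faces flush with the legs' outer faces.

B is a rectangular beam 3188 mm long (x), 148 mm deep (y), 64 mm thick (z).

The beam spans the tops of two tables placed 220 mm apart, resting at z = 713 mm.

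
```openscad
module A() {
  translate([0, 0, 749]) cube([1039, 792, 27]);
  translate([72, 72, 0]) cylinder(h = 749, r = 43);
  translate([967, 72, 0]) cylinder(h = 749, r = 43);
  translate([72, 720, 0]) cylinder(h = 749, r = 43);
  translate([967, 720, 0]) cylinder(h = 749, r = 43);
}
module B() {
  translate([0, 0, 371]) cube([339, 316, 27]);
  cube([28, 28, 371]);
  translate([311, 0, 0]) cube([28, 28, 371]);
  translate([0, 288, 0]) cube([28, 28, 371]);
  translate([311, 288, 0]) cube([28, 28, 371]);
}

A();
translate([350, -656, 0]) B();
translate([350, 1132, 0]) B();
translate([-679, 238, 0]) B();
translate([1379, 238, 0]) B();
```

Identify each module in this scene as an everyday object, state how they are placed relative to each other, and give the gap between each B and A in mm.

A is a table. B is a stool. Four stools sit around the table at the −y, +y, −x, +x sides. The gap between each stool and the table is 340 mm.

Each stool's nearest face is 340 mm from the table's bounding box.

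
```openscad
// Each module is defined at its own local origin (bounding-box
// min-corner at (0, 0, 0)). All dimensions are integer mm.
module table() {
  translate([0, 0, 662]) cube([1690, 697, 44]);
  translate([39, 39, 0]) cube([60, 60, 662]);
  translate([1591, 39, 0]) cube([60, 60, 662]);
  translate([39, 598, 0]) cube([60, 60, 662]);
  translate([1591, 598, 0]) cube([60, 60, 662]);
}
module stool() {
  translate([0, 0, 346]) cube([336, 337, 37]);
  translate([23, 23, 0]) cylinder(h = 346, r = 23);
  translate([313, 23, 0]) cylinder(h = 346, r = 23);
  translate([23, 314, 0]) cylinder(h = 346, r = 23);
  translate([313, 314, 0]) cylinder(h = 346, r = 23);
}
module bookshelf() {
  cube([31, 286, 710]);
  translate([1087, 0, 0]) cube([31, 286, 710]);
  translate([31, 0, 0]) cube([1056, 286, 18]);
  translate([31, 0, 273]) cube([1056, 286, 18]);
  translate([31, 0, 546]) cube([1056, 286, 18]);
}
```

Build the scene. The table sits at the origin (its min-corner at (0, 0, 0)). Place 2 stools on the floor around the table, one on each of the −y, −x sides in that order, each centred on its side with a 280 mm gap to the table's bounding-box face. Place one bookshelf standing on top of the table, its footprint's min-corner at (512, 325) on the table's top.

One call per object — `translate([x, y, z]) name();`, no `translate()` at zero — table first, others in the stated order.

table();
translate([677, -617, 0]) stool();
translate([-616, 180, 0]) stool();
translate([512, 325, 706]) bookshelf();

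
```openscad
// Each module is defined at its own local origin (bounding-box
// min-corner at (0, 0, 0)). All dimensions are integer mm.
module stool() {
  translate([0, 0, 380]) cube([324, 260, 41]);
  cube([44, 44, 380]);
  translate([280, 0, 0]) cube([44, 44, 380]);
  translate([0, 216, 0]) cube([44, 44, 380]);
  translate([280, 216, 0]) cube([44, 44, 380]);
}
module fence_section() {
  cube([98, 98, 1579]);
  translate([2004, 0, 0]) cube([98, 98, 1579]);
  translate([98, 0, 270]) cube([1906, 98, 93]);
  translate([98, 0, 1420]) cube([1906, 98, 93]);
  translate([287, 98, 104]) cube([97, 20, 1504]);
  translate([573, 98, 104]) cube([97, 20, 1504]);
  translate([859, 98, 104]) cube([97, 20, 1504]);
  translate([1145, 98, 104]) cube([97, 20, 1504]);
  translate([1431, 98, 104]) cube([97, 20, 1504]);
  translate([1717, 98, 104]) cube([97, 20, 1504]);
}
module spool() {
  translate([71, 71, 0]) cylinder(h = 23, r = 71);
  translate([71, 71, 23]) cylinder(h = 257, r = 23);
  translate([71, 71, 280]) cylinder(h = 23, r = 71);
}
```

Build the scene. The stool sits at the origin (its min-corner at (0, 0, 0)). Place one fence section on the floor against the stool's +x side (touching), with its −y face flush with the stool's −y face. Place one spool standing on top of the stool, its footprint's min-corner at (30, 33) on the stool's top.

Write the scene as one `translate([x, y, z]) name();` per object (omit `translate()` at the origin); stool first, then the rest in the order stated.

stool();
translate([324, 0, 0]) fence_section();
translate([30, 33, 421]) spool();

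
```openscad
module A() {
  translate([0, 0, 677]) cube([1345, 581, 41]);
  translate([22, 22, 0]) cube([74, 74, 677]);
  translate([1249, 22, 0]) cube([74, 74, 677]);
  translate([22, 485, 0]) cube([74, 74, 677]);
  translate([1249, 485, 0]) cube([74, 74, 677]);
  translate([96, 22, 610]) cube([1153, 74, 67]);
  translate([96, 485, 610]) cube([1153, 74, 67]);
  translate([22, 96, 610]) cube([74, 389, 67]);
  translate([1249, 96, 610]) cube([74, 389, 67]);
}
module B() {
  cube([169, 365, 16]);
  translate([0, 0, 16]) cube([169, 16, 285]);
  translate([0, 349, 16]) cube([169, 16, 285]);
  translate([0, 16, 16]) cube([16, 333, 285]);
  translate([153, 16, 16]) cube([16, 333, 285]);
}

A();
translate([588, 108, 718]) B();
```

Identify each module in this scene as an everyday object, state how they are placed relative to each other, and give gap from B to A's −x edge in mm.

A is a table. B is an open box. The open box is on top of the table, centred. The gap from the open box to the table's −x edge is 588 mm.

The open box's min-x is at 588; the table's min-x is 0; gap = 588 mm.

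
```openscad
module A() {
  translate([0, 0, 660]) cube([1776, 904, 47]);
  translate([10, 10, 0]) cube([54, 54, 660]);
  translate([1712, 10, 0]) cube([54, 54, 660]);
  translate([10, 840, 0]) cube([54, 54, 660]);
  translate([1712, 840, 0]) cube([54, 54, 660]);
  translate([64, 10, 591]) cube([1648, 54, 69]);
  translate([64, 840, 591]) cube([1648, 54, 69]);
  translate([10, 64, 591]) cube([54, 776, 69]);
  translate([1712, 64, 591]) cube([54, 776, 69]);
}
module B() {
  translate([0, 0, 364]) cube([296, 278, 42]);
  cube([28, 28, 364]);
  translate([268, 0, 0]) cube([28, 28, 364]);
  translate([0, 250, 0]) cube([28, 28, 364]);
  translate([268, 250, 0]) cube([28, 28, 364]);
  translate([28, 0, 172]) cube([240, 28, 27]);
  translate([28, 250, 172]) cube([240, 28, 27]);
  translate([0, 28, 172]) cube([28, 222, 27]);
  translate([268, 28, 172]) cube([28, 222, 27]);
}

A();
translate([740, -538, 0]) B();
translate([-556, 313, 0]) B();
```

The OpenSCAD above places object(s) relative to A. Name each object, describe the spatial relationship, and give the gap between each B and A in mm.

A is a table. B is a stool. Two stools sit around the table at the −y, −x sides. The gap between each stool and the table is 260 mm.

Each stool's nearest face is 260 mm from the table's bounding box.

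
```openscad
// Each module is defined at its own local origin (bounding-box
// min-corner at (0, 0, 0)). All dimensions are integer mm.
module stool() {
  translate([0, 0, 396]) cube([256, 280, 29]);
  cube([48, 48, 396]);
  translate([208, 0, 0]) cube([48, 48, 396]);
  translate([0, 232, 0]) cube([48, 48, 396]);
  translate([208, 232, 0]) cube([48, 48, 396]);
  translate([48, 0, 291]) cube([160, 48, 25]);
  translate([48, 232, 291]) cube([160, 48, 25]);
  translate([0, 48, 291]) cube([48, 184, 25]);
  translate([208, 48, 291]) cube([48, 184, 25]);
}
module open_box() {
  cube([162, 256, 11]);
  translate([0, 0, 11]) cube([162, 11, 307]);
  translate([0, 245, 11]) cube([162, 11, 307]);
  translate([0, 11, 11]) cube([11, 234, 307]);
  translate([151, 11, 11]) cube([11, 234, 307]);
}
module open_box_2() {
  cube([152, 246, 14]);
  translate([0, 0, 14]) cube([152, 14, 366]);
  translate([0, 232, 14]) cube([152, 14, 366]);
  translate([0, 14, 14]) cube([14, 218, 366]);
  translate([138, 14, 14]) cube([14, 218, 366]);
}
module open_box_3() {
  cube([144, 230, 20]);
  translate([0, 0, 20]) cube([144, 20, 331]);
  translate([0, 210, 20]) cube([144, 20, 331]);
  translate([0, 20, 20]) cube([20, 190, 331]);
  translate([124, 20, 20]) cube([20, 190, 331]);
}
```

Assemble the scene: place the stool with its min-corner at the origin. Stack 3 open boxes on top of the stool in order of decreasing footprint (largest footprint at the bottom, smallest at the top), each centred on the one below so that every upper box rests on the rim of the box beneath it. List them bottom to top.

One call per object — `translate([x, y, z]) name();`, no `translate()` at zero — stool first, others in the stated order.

stool();
translate([47, 12, 425]) open_box();
translate([52, 17, 743]) open_box_2();
translate([56, 25, 1123]) open_box_3();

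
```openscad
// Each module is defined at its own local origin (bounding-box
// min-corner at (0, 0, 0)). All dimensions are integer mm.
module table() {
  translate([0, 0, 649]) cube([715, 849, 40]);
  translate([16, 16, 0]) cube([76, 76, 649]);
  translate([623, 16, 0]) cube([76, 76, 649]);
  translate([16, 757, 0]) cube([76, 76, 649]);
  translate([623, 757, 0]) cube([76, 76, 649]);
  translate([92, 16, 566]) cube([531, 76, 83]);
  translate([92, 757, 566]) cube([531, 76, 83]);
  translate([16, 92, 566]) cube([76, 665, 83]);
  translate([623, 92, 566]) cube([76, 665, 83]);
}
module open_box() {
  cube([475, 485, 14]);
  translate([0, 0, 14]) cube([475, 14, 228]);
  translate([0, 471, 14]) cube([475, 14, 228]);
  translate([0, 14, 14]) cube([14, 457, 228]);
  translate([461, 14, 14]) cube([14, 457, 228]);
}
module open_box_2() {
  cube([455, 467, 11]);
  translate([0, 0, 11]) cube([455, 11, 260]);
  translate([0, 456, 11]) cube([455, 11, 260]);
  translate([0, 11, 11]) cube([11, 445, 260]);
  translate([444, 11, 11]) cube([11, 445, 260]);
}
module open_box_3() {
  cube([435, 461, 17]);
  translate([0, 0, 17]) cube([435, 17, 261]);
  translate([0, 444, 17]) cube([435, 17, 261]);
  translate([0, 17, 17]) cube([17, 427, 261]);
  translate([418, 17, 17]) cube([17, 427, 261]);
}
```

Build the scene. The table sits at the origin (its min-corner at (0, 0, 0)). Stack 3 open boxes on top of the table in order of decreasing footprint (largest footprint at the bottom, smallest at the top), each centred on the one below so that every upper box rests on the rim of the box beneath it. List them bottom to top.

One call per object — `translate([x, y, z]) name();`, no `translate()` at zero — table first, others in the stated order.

table();
translate([120, 182, 689]) open_box();
translate([130, 191, 931]) open_box_2();
translate([140, 194, 1202]) open_box_3();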